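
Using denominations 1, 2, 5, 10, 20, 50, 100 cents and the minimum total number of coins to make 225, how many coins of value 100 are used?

2

Use the largest denomination that fits, subtract, and repeat.
225 = 2×100 + 1×20 + 1×5
Count of 100: 2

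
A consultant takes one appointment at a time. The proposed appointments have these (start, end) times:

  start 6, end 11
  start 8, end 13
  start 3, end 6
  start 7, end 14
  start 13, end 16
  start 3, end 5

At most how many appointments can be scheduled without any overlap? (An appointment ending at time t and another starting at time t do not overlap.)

3

Order by finish time; keep every interval that doesn't clash with the previous kept one.
Sorted by end: (3,5)  (3,6)  (6,11)  (8,13)  (7,14)  (13,16)
take (3,5); take (6,11); skip (8,13); take (13,16).
Selected 3 appointments.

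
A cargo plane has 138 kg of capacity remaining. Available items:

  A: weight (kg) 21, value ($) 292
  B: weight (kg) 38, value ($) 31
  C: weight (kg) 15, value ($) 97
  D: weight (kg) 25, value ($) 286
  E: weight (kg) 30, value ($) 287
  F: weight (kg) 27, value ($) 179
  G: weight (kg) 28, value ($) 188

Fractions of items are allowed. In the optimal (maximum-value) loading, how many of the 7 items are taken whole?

Sort by value per unit weight and fill in that order.
Order: A (292/21=13.90) > D (286/25=11.44) > E (287/30=9.57) > G (188/28=6.71) > F (179/27=6.63) > C (97/15=6.47) > B (31/38=0.82)
Fill: take A (21 @ 292) → take D (25 @ 286) → take E (30 @ 287) → take G (28 @ 188) → take F (27 @ 179) → take 7/15 of C → 45.27; 138/138 used.
5 item(s) taken whole; one partial (take 7/15 of C).

5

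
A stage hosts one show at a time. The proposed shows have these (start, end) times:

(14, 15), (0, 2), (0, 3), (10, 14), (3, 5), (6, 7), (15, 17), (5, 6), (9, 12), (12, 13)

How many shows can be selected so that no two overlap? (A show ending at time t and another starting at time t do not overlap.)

By end time: (0,2), (0,3), (3,5), (5,6), (6,7), (9,12), (12,13), (10,14), (14,15), (15,17).
Pick (0,2); next start ≥ 2 → (3,5); next start ≥ 5 → (5,6); next start ≥ 6 → (6,7); next start ≥ 7 → (9,12); next start ≥ 12 → (12,13); next start ≥ 13 → (14,15); next start ≥ 15 → (15,17).
Selected 8 shows.

8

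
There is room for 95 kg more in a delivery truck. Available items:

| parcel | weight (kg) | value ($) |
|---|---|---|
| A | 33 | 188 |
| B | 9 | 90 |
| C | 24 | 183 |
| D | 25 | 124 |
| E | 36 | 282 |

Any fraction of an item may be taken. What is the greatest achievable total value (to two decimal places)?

Greedy by value/weight ratio, highest first.
Order: B (90/9=10.00) > E (282/36=7.83) > C (183/24=7.62) > A (188/33=5.70) > D (124/25=4.96)
Fill: take B (9 @ 90) → take E (36 @ 282) → take C (24 @ 183) → take 26/33 of A → 148.12; 95/95 used.
Total value = 703.12

703.12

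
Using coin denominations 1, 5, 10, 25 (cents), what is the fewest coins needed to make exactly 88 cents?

Use the largest denomination that fits, subtract, and repeat.
88 − 3×25→13 − 1×10→3 − 3×1→0
Total coins = 3 + 1 + 3 = 7

7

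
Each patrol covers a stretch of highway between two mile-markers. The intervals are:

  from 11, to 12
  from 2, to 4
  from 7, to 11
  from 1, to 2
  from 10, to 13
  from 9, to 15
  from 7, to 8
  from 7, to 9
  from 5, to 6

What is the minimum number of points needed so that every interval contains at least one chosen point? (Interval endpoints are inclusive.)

By right end: [1,2]  [2,4]  [5,6]  [7,8]  [7,9]  [7,11]  [11,12]  [10,13]  [9,15]
[1,2] uncovered → point at 2; [5,6] uncovered → point at 6; [7,8] uncovered → point at 8; [11,12] uncovered → point at 12.
Points: 2, 6, 8, 12 (4 total).

4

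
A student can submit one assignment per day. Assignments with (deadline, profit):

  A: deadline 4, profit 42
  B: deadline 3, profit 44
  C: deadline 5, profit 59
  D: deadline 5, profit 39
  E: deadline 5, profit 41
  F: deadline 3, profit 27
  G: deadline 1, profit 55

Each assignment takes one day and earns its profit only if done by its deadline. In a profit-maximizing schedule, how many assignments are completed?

Take jobs in profit order; each goes to the latest open slot no later than its deadline.
By profit: C(d5,59), G(d1,55), B(d3,44), A(d4,42), E(d5,41), D(d5,39), F(d3,27)
C→slot 5; G→slot 1; B→slot 3; A→slot 4; E→slot 2; D skipped; F skipped.
5 of 7 scheduled.

5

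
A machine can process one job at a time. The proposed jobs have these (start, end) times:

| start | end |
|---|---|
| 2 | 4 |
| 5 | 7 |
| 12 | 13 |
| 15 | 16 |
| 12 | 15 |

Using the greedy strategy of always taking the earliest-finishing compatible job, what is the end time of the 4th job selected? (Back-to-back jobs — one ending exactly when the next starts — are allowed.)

16

Order by finish time; keep every interval that doesn't clash with the previous kept one.
Sorted by end: (2,4)  (5,7)  (12,13)  (12,15)  (15,16)
take (2,4); take (5,7); take (12,13); take (15,16).
Selected: (2,4) (5,7) (12,13) (15,16)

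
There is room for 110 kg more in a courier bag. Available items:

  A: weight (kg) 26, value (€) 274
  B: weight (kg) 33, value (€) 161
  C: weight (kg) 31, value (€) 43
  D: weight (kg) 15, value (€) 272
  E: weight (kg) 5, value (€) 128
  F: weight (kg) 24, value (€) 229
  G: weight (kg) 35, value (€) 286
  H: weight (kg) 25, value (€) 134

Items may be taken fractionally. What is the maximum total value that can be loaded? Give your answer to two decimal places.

1215.80

Greedy by value/weight ratio, highest first.
Ratios (sorted): E 25.60, D 18.13, A 10.54, F 9.54, G 8.17, H 5.36, B 4.88, C 1.39
take E (5 @ 128); take D (15 @ 272); take A (26 @ 274); take F (24 @ 229); take G (35 @ 286); take 5/25 of H → 26.80. Capacity used 110/110.
Total value = 1215.80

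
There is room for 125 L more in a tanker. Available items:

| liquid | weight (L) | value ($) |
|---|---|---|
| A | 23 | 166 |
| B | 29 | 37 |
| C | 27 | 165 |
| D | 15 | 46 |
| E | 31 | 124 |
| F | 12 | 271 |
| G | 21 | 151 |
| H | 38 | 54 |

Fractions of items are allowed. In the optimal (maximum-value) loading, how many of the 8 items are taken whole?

5

Greedy by value/weight ratio, highest first.
Order: F (271/12=22.58) > A (166/23=7.22) > G (151/21=7.19) > C (165/27=6.11) > E (124/31=4.00) > D (46/15=3.07) > H (54/38=1.42) > B (37/29=1.28)
Fill: take F (12 @ 271) → take A (23 @ 166) → take G (21 @ 151) → take C (27 @ 165) → take E (31 @ 124) → take 11/15 of D → 33.73; 125/125 used.
5 item(s) taken whole; one partial (take 11/15 of D).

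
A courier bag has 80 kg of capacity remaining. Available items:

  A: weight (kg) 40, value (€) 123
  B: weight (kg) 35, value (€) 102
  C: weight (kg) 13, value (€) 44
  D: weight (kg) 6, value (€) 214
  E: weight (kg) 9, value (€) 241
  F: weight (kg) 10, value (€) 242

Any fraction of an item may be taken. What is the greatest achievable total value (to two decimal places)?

Order: D (214/6=35.67) > E (241/9=26.78) > F (242/10=24.20) > C (44/13=3.38) > A (123/40=3.08) > B (102/35=2.91)
Fill: take D (6 @ 214) → take E (9 @ 241) → take F (10 @ 242) → take C (13 @ 44) → take A (40 @ 123) → take 2/35 of B → 5.83; 80/80 used.
Total value = 869.83

869.83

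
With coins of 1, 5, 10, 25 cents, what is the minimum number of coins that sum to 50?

2

Greedy: take as many of the largest coin as possible, then repeat with the remainder.
50 = 2×25
Total coins = 2 = 2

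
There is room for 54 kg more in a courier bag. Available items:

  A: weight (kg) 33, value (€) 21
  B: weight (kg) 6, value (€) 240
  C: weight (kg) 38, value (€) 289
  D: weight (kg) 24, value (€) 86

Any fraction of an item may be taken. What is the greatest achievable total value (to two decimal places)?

Sort by value per unit weight and fill in that order.
Order: B (240/6=40.00) > C (289/38=7.61) > D (86/24=3.58) > A (21/33=0.64)
Fill: take B (6 @ 240) → take C (38 @ 289) → take 10/24 of D → 35.83; 54/54 used.
Total value = 564.83

564.83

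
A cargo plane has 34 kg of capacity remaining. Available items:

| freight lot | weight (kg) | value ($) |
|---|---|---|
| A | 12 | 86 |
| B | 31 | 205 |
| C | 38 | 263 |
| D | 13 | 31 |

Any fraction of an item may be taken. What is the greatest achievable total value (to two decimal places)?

238.26

Greedy by value/weight ratio, highest first.
Ratios (sorted): A 7.17, C 6.92, B 6.61, D 2.38
take A (12 @ 86); take 22/38 of C → 152.26. Capacity used 34/34.
Total value = 238.26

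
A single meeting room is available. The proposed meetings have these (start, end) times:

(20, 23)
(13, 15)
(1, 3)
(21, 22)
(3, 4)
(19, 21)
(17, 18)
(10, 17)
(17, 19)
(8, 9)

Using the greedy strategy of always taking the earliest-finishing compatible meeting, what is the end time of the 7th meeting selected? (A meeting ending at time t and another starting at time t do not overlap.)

22

By end time: (1,3), (3,4), (8,9), (13,15), (10,17), (17,18), (17,19), (19,21), (21,22), (20,23).
Pick (1,3); next start ≥ 3 → (3,4); next start ≥ 4 → (8,9); next start ≥ 9 → (13,15); next start ≥ 15 → (17,18); next start ≥ 18 → (19,21); next start ≥ 21 → (21,22).
Selected: (1,3) (3,4) (8,9) (13,15) (17,18) (19,21) (21,22)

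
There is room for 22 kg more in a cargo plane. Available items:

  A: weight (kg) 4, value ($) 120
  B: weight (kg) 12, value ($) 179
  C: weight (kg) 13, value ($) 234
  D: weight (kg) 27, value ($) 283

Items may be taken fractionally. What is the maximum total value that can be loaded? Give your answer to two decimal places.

428.58

Order: A (120/4=30.00) > C (234/13=18.00) > B (179/12=14.92) > D (283/27=10.48)
Fill: take A (4 @ 120) → take C (13 @ 234) → take 5/12 of B → 74.58; 22/22 used.
Total value = 428.58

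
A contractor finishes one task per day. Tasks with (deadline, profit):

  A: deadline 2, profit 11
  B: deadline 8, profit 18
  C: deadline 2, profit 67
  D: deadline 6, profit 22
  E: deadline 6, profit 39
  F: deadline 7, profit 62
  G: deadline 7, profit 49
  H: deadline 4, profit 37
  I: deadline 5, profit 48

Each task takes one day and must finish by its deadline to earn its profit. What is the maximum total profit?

342

By profit: C(d2,67), F(d7,62), G(d7,49), I(d5,48), E(d6,39), H(d4,37), D(d6,22), B(d8,18), A(d2,11)
C→slot 2; F→slot 7; G→slot 6; I→slot 5; E→slot 4; H→slot 3; D→slot 1; B→slot 8; A skipped.
Profit = 22 + 67 + 37 + 39 + 48 + 49 + 62 + 18 = 342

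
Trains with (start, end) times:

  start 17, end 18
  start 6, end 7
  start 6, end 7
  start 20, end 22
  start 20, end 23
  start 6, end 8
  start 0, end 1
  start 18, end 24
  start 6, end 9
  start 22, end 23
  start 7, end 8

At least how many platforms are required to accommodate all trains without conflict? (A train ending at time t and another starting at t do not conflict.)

4

starts: [0, 6, 6, 6, 6, 7, 17, 18, 20, 20, 22]
ends:   [1, 7, 7, 8, 8, 9, 18, 22, 23, 23, 24]
s0→1 e1→0 s6→1 s6→2 s6→3 s6→4  — peak 4.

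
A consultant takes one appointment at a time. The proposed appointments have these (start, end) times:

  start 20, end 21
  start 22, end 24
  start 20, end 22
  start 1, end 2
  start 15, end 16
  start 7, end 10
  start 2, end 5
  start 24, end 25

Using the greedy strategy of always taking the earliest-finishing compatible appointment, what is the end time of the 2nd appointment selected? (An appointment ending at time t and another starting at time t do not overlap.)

Sorted by end: (1,2)  (2,5)  (7,10)  (15,16)  (20,21)  (20,22)  (22,24)  (24,25)
take (1,2); take (2,5); take (7,10); take (15,16); take (20,21); skip (20,22); take (22,24); take (24,25).
Selected: (1,2) (2,5) (7,10) (15,16) (20,21) (22,24) (24,25)

5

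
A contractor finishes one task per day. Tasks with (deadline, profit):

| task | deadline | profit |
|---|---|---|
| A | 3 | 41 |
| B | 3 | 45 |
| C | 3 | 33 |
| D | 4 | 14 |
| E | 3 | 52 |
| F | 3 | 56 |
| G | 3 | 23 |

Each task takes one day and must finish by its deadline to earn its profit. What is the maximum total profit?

167

Profit order: F=56 E=52 B=45 A=41 C=33 G=23 D=14
Assign: F→slot 3, E→slot 2, B→slot 1, A skipped, C skipped, G skipped, D→slot 4.
Slots: [1:B] [2:E] [3:F] [4:D]
Profit = 45 + 52 + 56 + 14 = 167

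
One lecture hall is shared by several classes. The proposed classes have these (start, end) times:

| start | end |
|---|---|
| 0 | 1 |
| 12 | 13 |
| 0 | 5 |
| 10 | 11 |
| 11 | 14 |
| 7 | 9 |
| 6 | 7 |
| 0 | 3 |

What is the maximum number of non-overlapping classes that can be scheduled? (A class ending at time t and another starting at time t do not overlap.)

Sort by end time and greedily take each interval whose start is ≥ the last chosen end.
By end time: (0,1), (0,3), (0,5), (6,7), (7,9), (10,11), (12,13), (11,14).
Pick (0,1); next start ≥ 1 → (6,7); next start ≥ 7 → (7,9); next start ≥ 9 → (10,11); next start ≥ 11 → (12,13).
Selected 5 classes.

5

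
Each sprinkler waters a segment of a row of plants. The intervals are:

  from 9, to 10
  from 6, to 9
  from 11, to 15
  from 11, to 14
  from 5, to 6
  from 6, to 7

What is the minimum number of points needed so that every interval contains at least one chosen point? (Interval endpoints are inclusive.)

Process intervals by earliest right end; each time one isn't hit yet, stab at its right endpoint.
By right end: [5,6]  [6,7]  [6,9]  [9,10]  [11,14]  [11,15]
[5,6] uncovered → point at 6; [9,10] uncovered → point at 10; [11,14] uncovered → point at 14.
Points: 6, 10, 14 (3 total).

3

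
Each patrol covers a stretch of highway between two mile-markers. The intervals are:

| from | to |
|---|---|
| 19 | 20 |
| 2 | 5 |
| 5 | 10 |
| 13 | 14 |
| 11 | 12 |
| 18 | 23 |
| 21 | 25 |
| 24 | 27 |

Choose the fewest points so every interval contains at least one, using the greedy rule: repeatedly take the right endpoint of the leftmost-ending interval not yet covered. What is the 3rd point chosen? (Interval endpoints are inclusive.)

14

Sort by right endpoint; whenever an interval is uncovered, place a point at its right end.
By right end: [2,5]  [5,10]  [11,12]  [13,14]  [19,20]  [18,23]  [21,25]  [24,27]
[2,5] uncovered → point at 5; [11,12] uncovered → point at 12; [13,14] uncovered → point at 14; [19,20] uncovered → point at 20; [21,25] uncovered → point at 25.
Points: 5, 12, 14, 20, 25 (5 total).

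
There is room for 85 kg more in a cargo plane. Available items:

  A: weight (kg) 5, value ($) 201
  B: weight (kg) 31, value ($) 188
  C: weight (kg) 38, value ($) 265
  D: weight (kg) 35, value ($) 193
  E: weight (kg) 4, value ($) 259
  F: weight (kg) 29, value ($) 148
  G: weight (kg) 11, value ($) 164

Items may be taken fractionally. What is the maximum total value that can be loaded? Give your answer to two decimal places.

1052.74

Greedy by value/weight ratio, highest first.
Order: E (259/4=64.75) > A (201/5=40.20) > G (164/11=14.91) > C (265/38=6.97) > B (188/31=6.06) > D (193/35=5.51) > F (148/29=5.10)
Fill: take E (4 @ 259) → take A (5 @ 201) → take G (11 @ 164) → take C (38 @ 265) → take 27/31 of B → 163.74; 85/85 used.
Total value = 1052.74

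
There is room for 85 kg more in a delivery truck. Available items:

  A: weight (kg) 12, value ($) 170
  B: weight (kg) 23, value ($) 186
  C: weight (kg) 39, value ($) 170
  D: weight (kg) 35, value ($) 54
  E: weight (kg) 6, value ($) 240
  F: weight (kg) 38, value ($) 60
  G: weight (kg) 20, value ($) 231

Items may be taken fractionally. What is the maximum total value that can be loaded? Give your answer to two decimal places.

Sort by value per unit weight and fill in that order.
Order: E (240/6=40.00) > A (170/12=14.17) > G (231/20=11.55) > B (186/23=8.09) > C (170/39=4.36) > F (60/38=1.58) > D (54/35=1.54)
Fill: take E (6 @ 240) → take A (12 @ 170) → take G (20 @ 231) → take B (23 @ 186) → take 24/39 of C → 104.62; 85/85 used.
Total value = 931.62

931.62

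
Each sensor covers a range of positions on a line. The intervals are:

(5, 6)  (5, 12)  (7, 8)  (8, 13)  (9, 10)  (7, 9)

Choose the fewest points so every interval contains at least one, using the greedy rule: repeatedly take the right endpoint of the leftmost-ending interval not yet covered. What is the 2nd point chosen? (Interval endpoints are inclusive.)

By right end: [5,6]  [7,8]  [7,9]  [9,10]  [5,12]  [8,13]
[5,6] uncovered → point at 6; [7,8] uncovered → point at 8; [9,10] uncovered → point at 10.
Points: 6, 8, 10 (3 total).

8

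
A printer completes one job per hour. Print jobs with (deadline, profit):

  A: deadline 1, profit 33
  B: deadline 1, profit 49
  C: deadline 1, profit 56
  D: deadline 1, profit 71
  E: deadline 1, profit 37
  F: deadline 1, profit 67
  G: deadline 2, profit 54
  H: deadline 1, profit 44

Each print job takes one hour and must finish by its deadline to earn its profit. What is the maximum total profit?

125

Take jobs in profit order; each goes to the latest open slot no later than its deadline.
Profit order: D=71 F=67 C=56 G=54 B=49 H=44 E=37 A=33
Assign: D→slot 1, F skipped, C skipped, G→slot 2, B skipped, H skipped, E skipped, A skipped.
Slots: [1:D] [2:G]
Profit = 71 + 54 = 125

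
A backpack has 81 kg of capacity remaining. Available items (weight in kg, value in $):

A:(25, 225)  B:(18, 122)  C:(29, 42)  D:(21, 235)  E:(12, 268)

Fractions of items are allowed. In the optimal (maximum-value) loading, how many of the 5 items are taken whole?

4

Sort by value per unit weight and fill in that order.
Ratios (sorted): E 22.33, D 11.19, A 9.00, B 6.78, C 1.45
take E (12 @ 268); take D (21 @ 235); take A (25 @ 225); take B (18 @ 122); take 5/29 of C → 7.24. Capacity used 81/81.
4 item(s) taken whole; one partial (take 5/29 of C).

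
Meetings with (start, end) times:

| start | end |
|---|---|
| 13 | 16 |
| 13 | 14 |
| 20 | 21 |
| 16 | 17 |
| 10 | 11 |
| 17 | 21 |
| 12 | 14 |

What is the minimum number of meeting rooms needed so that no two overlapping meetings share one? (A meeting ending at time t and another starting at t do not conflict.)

3

Events (time:±→running): 10:+→1 11:-→0 12:+→1 13:+→2 13:+→3 … peak 3.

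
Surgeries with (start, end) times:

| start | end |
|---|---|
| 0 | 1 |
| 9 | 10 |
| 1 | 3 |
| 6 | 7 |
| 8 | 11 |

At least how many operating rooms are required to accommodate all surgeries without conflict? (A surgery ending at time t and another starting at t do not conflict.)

starts: [0, 1, 6, 8, 9]
ends:   [1, 3, 7, 10, 11]
s0→1 e1→0 s1→1 e3→0 s6→1 e7→0 s8→1 s9→2  — peak 2.

2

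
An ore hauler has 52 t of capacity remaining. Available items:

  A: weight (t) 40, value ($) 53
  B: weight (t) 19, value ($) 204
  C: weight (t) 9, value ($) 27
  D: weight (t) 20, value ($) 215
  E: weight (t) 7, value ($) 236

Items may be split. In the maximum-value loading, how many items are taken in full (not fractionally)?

Ratios (sorted): E 33.71, D 10.75, B 10.74, C 3.00, A 1.32
take E (7 @ 236); take D (20 @ 215); take B (19 @ 204); take 6/9 of C → 18.00. Capacity used 52/52.
3 item(s) taken whole; one partial (take 6/9 of C).

3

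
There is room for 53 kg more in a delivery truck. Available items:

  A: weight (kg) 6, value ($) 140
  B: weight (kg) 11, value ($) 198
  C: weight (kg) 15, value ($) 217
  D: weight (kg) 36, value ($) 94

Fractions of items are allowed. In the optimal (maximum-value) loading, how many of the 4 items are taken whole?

Greedy by value/weight ratio, highest first.
Ratios (sorted): A 23.33, B 18.00, C 14.47, D 2.61
take A (6 @ 140); take B (11 @ 198); take C (15 @ 217); take 21/36 of D → 54.83. Capacity used 53/53.
3 item(s) taken whole; one partial (take 21/36 of D).

3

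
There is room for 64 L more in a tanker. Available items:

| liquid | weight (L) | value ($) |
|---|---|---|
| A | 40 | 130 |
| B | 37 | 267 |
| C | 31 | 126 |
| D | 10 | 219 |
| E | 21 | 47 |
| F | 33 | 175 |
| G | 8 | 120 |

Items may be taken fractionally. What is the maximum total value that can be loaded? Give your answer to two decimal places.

653.73

Ratios (sorted): D 21.90, G 15.00, B 7.22, F 5.30, C 4.06, A 3.25, E 2.24
take D (10 @ 219); take G (8 @ 120); take B (37 @ 267); take 9/33 of F → 47.73. Capacity used 64/64.
Total value = 653.73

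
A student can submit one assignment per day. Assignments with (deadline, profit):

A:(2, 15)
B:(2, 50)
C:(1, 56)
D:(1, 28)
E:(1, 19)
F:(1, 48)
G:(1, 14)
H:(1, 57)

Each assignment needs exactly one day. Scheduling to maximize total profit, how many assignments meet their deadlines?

2

Take jobs in profit order; each goes to the latest open slot no later than its deadline.
Profit order: H=57 C=56 B=50 F=48 D=28 E=19 A=15 G=14
Assign: H→slot 1, C skipped, B→slot 2, F skipped, D skipped, E skipped, A skipped, G skipped.
Slots: [1:H] [2:B]
2 of 8 scheduled.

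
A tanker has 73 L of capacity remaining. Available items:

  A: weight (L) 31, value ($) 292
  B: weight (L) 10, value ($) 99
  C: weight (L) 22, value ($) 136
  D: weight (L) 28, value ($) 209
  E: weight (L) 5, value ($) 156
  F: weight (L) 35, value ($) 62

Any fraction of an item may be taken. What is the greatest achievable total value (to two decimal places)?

Order: E (156/5=31.20) > B (99/10=9.90) > A (292/31=9.42) > D (209/28=7.46) > C (136/22=6.18) > F (62/35=1.77)
Fill: take E (5 @ 156) → take B (10 @ 99) → take A (31 @ 292) → take 27/28 of D → 201.54; 73/73 used.
Total value = 748.54

748.54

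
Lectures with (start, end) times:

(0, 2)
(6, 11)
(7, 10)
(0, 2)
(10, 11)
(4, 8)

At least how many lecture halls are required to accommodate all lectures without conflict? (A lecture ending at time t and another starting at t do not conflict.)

3

Events (time:±→running): 0:+→1 0:+→2 2:-→1 2:-→0 4:+→1 6:+→2 7:+→3 … peak 3.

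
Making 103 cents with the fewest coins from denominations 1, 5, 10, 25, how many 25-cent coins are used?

Greedy: take as many of the largest coin as possible, then repeat with the remainder.
103 − 4×25→3 − 3×1→0
Count of 25: 4

4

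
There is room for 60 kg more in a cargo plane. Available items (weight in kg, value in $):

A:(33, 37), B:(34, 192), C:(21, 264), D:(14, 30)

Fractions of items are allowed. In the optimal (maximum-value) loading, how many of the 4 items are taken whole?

Order: C (264/21=12.57) > B (192/34=5.65) > D (30/14=2.14) > A (37/33=1.12)
Fill: take C (21 @ 264) → take B (34 @ 192) → take 5/14 of D → 10.71; 60/60 used.
2 item(s) taken whole; one partial (take 5/14 of D).

2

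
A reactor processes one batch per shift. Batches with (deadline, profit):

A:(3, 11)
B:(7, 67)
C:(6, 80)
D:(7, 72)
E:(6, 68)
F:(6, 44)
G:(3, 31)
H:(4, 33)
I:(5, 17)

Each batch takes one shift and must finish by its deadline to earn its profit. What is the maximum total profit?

395

Profit order: C=80 D=72 E=68 B=67 F=44 H=33 G=31 I=17 A=11
Assign: C→slot 6, D→slot 7, E→slot 5, B→slot 4, F→slot 3, H→slot 2, G→slot 1, I skipped, A skipped.
Slots: [1:G] [2:H] [3:F] [4:B] [5:E] [6:C] [7:D]
Profit = 31 + 33 + 44 + 67 + 68 + 80 + 72 = 395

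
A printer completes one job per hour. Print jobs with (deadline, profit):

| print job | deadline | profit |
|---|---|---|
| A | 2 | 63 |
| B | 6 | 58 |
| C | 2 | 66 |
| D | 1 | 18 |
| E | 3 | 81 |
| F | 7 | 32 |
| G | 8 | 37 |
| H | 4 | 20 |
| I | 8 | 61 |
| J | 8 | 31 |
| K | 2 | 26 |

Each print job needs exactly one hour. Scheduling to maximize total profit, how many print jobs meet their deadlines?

Sort by profit descending; place each in the latest free slot ≤ its deadline.
Profit order: E=81 C=66 A=63 I=61 B=58 G=37 F=32 J=31 K=26 H=20 D=18
Assign: E→slot 3, C→slot 2, A→slot 1, I→slot 8, B→slot 6, G→slot 7, F→slot 5, J→slot 4, K skipped, H skipped, D skipped.
Slots: [1:A] [2:C] [3:E] [4:J] [5:F] [6:B] [7:G] [8:I]
8 of 11 scheduled.

8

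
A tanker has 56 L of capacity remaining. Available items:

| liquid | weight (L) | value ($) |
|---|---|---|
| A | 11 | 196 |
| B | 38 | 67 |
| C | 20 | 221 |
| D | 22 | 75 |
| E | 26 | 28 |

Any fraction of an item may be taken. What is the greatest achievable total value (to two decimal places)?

Ratios (sorted): A 17.82, C 11.05, D 3.41, B 1.76, E 1.08
take A (11 @ 196); take C (20 @ 221); take D (22 @ 75); take 3/38 of B → 5.29. Capacity used 56/56.
Total value = 497.29

497.29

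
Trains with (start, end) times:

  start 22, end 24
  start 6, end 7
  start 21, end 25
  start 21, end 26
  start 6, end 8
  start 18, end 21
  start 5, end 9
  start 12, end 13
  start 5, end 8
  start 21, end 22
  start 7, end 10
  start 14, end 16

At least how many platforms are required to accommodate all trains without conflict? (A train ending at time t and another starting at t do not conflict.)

4

Events (time:±→running): 5:+→1 5:+→2 6:+→3 6:+→4 … peak 4.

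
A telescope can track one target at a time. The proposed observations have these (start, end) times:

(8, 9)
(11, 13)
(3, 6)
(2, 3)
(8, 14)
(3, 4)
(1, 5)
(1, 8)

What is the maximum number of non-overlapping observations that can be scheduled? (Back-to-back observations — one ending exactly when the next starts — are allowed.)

By end time: (2,3), (3,4), (1,5), (3,6), (1,8), (8,9), (11,13), (8,14).
Pick (2,3); next start ≥ 3 → (3,4); next start ≥ 4 → (8,9); next start ≥ 9 → (11,13).
Selected 4 observations.

4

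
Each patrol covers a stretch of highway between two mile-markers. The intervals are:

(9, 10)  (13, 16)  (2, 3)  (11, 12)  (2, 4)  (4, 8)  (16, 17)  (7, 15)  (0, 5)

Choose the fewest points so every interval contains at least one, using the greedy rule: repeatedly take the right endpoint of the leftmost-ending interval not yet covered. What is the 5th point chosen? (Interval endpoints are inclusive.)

Process intervals by earliest right end; each time one isn't hit yet, stab at its right endpoint.
Sorted: [2,3] [2,4] [0,5] [4,8] [9,10] [11,12] [7,15] [13,16] [16,17]
{[2,3],[2,4],[0,5]} hit by 3; {[4,8]} hit by 8; {[9,10]} hit by 10; {[11,12],[7,15]} hit by 12; {[13,16],[16,17]} hit by 16.
Points: 3, 8, 10, 12, 16 (5 total).

16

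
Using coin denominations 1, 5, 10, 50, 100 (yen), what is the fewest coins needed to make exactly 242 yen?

Greedy: take as many of the largest coin as possible, then repeat with the remainder.
242 − 2×100→42 − 4×10→2 − 2×1→0
Total coins = 2 + 4 + 2 = 8

8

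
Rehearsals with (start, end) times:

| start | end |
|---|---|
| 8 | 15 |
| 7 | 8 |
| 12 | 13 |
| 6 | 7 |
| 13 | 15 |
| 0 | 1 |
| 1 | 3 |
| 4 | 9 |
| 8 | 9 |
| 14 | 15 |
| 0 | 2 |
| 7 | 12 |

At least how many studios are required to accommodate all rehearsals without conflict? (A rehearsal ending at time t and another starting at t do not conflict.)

starts: [0, 0, 1, 4, 6, 7, 7, 8, 8, 12, 13, 14]
ends:   [1, 2, 3, 7, 8, 9, 9, 12, 13, 15, 15, 15]
s0→1 s0→2 e1→1 s1→2 e2→1 e3→0 s4→1 s6→2 e7→1 s7→2 s7→3 e8→2 s8→3 s8→4  — peak 4.

4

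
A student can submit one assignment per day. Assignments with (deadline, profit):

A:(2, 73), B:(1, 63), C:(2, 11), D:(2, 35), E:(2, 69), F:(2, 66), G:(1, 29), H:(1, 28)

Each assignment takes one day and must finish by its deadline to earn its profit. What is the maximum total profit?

Take jobs in profit order; each goes to the latest open slot no later than its deadline.
Profit order: A=73 E=69 F=66 B=63 D=35 G=29 H=28 C=11
Assign: A→slot 2, E→slot 1, F skipped, B skipped, D skipped, G skipped, H skipped, C skipped.
Slots: [1:E] [2:A]
Profit = 69 + 73 = 142

142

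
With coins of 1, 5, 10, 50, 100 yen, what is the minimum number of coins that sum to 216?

216 − 2×100→16 − 1×10→6 − 1×5→1 − 1×1→0
Total coins = 2 + 1 + 1 + 1 = 5

5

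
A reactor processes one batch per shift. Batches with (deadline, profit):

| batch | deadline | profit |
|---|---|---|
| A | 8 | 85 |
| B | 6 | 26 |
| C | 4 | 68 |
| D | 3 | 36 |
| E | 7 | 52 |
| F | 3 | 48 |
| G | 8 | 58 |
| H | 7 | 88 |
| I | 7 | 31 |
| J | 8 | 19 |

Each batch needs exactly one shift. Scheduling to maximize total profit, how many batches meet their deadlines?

Sort by profit descending; place each in the latest free slot ≤ its deadline.
Profit order: H=88 A=85 C=68 G=58 E=52 F=48 D=36 I=31 B=26 J=19
Assign: H→slot 7, A→slot 8, C→slot 4, G→slot 6, E→slot 5, F→slot 3, D→slot 2, I→slot 1, B skipped, J skipped.
Slots: [1:I] [2:D] [3:F] [4:C] [5:E] [6:G] [7:H] [8:A]
8 of 10 scheduled.

8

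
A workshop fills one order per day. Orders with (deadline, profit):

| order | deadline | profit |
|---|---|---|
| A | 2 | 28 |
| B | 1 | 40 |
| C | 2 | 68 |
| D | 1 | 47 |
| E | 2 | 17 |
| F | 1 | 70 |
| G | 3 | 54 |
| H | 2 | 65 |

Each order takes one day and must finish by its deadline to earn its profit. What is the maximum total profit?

Take jobs in profit order; each goes to the latest open slot no later than its deadline.
Profit order: F=70 C=68 H=65 G=54 D=47 B=40 A=28 E=17
Assign: F→slot 1, C→slot 2, H skipped, G→slot 3, D skipped, B skipped, A skipped, E skipped.
Slots: [1:F] [2:C] [3:G]
Profit = 70 + 68 + 54 = 192

192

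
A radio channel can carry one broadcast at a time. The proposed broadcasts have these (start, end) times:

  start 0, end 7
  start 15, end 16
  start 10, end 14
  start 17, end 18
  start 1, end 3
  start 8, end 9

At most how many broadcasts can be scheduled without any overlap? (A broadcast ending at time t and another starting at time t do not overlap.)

5

By end time: (1,3), (0,7), (8,9), (10,14), (15,16), (17,18).
Pick (1,3); next start ≥ 3 → (8,9); next start ≥ 9 → (10,14); next start ≥ 14 → (15,16); next start ≥ 16 → (17,18).
Selected 5 broadcasts.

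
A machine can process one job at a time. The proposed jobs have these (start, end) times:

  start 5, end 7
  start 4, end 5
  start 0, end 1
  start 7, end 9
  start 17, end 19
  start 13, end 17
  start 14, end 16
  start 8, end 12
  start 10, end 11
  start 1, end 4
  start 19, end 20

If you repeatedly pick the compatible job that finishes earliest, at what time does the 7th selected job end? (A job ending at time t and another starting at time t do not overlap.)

Sort by end time and greedily take each interval whose start is ≥ the last chosen end.
Sorted by end: (0,1)  (1,4)  (4,5)  (5,7)  (7,9)  (10,11)  (8,12)  (14,16)  (13,17)  (17,19)  (19,20)
take (0,1); take (1,4); take (4,5); take (5,7); take (7,9); take (10,11); take (14,16); take (17,19); take (19,20).
Selected: (0,1) (1,4) (4,5) (5,7) (7,9) (10,11) (14,16) (17,19) (19,20)

16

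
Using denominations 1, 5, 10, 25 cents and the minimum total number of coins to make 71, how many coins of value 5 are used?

0

71 − 2×25→21 − 2×10→1 − 1×1→0
Count of 5: 0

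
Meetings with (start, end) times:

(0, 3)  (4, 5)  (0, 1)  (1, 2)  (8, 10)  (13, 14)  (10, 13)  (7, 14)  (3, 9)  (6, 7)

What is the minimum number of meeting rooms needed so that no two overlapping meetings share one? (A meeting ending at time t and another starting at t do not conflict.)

Events (time:±→running): 0:+→1 0:+→2 1:-→1 1:+→2 2:-→1 3:-→0 3:+→1 4:+→2 5:-→1 6:+→2 7:-→1 7:+→2 8:+→3 … peak 3.

3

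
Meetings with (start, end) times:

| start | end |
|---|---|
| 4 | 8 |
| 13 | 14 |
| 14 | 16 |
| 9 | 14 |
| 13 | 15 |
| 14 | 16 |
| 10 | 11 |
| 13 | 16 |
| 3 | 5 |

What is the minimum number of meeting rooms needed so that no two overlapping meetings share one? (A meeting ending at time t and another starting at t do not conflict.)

starts: [3, 4, 9, 10, 13, 13, 13, 14, 14]
ends:   [5, 8, 11, 14, 14, 15, 16, 16, 16]
s3→1 s4→2 e5→1 e8→0 s9→1 s10→2 e11→1 s13→2 s13→3 s13→4  — peak 4.

4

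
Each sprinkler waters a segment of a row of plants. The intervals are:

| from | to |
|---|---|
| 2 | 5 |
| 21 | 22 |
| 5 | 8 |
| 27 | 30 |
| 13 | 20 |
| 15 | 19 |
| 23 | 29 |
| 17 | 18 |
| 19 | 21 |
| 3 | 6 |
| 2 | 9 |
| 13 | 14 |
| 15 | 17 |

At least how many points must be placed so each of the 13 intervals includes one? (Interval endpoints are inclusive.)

5

Sort by right endpoint; whenever an interval is uncovered, place a point at its right end.
By right end: [2,5]  [3,6]  [5,8]  [2,9]  [13,14]  [15,17]  [17,18]  [15,19]  [13,20]  [19,21]  [21,22]  [23,29]  [27,30]
[2,5] uncovered → point at 5; [13,14] uncovered → point at 14; [15,17] uncovered → point at 17; [19,21] uncovered → point at 21; [23,29] uncovered → point at 29.
Points: 5, 14, 17, 21, 29 (5 total).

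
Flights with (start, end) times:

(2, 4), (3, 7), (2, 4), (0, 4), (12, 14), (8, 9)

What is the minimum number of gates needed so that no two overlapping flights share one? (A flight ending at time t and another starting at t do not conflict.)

The answer is the maximum number of intervals overlapping at any instant.
Events (time:±→running): 0:+→1 2:+→2 2:+→3 3:+→4 … peak 4.

4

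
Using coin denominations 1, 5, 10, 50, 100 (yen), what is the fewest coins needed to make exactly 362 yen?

7

362 = 3×100 + 1×50 + 1×10 + 2×1
Total coins = 3 + 1 + 1 + 2 = 7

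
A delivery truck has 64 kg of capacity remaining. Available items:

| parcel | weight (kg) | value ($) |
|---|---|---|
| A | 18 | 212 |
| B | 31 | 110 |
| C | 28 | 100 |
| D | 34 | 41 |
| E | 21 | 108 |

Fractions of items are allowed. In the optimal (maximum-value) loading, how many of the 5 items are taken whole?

2

Sort by value per unit weight and fill in that order.
Order: A (212/18=11.78) > E (108/21=5.14) > C (100/28=3.57) > B (110/31=3.55) > D (41/34=1.21)
Fill: take A (18 @ 212) → take E (21 @ 108) → take 25/28 of C → 89.29; 64/64 used.
2 item(s) taken whole; one partial (take 25/28 of C).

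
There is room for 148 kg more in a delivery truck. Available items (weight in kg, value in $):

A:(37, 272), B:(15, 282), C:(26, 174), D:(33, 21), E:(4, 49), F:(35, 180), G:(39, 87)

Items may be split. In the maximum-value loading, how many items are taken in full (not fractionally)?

5

Order: B (282/15=18.80) > E (49/4=12.25) > A (272/37=7.35) > C (174/26=6.69) > F (180/35=5.14) > G (87/39=2.23) > D (21/33=0.64)
Fill: take B (15 @ 282) → take E (4 @ 49) → take A (37 @ 272) → take C (26 @ 174) → take F (35 @ 180) → take 31/39 of G → 69.15; 148/148 used.
5 item(s) taken whole; one partial (take 31/39 of G).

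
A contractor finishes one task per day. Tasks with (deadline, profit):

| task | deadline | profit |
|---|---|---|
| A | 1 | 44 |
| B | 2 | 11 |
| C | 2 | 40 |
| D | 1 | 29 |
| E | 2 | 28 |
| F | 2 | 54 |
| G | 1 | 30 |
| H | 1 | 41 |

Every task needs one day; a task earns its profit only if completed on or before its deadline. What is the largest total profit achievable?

Take jobs in profit order; each goes to the latest open slot no later than its deadline.
Profit order: F=54 A=44 H=41 C=40 G=30 D=29 E=28 B=11
Assign: F→slot 2, A→slot 1, H skipped, C skipped, G skipped, D skipped, E skipped, B skipped.
Slots: [1:A] [2:F]
Profit = 44 + 54 = 98

98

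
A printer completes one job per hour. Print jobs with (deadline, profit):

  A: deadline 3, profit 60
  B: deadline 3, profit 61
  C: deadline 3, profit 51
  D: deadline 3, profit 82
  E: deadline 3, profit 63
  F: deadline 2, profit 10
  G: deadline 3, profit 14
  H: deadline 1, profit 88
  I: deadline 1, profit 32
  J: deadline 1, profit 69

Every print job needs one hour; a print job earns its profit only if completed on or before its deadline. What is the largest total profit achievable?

233

Profit order: H=88 D=82 J=69 E=63 B=61 A=60 C=51 I=32 G=14 F=10
Assign: H→slot 1, D→slot 3, J skipped, E→slot 2, B skipped, A skipped, C skipped, I skipped, G skipped, F skipped.
Slots: [1:H] [2:E] [3:D]
Profit = 88 + 63 + 82 = 233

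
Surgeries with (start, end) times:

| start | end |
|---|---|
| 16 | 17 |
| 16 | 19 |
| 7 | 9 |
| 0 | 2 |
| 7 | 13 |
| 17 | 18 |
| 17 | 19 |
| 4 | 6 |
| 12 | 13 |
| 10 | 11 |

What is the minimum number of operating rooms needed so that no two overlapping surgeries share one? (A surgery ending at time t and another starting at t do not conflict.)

3

Count concurrent intervals with a sweep; the peak is the room count.
Events (time:±→running): 0:+→1 2:-→0 4:+→1 6:-→0 7:+→1 7:+→2 9:-→1 10:+→2 11:-→1 12:+→2 13:-→1 13:-→0 16:+→1 16:+→2 17:-→1 17:+→2 17:+→3 … peak 3.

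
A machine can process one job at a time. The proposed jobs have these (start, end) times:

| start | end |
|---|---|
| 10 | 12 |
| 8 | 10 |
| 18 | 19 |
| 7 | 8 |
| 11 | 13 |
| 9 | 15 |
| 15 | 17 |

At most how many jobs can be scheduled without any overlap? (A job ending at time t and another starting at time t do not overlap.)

Order by finish time; keep every interval that doesn't clash with the previous kept one.
Sorted by end: (7,8)  (8,10)  (10,12)  (11,13)  (9,15)  (15,17)  (18,19)
take (7,8); take (8,10); take (10,12); skip (9,15); take (15,17); take (18,19).
Selected 5 jobs.

5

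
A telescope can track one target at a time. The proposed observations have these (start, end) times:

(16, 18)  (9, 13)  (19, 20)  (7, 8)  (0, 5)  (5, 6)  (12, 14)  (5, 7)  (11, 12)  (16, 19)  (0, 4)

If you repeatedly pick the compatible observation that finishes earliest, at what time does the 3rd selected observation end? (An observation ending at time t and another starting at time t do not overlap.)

Greedy by earliest finish: after sorting by end time, pick each interval compatible with the last pick.
Sorted by end: (0,4)  (0,5)  (5,6)  (5,7)  (7,8)  (11,12)  (9,13)  (12,14)  (16,18)  (16,19)  (19,20)
take (0,4); take (5,6); take (7,8); take (11,12); take (12,14); take (16,18); skip (16,19); take (19,20).
Selected: (0,4) (5,6) (7,8) (11,12) (12,14) (16,18) (19,20)

8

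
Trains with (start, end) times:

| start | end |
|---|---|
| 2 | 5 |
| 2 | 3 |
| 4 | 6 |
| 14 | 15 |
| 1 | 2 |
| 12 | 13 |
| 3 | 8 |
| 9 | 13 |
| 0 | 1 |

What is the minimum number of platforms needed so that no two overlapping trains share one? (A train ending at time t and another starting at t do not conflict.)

3

The answer is the maximum number of intervals overlapping at any instant.
starts: [0, 1, 2, 2, 3, 4, 9, 12, 14]
ends:   [1, 2, 3, 5, 6, 8, 13, 13, 15]
s0→1 e1→0 s1→1 e2→0 s2→1 s2→2 e3→1 s3→2 s4→3  — peak 3.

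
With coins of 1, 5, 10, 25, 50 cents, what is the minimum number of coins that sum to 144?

9

Greedy: take as many of the largest coin as possible, then repeat with the remainder.
144 − 2×50→44 − 1×25→19 − 1×10→9 − 1×5→4 − 4×1→0
Total coins = 2 + 1 + 1 + 1 + 4 = 9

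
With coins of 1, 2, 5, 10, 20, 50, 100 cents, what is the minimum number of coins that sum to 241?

241 − 2×100→41 − 2×20→1 − 1×1→0
Total coins = 2 + 2 + 1 = 5

5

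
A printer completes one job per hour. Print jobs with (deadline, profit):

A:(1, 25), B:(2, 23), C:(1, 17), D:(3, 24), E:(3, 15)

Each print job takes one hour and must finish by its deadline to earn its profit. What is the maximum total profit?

Profit order: A=25 D=24 B=23 C=17 E=15
Assign: A→slot 1, D→slot 3, B→slot 2, C skipped, E skipped.
Slots: [1:A] [2:B] [3:D]
Profit = 25 + 23 + 24 = 72

72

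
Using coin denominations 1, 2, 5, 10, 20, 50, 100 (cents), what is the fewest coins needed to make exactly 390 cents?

Greedy: take as many of the largest coin as possible, then repeat with the remainder.
390 = 3×100 + 1×50 + 2×20
Total coins = 3 + 1 + 2 = 6

6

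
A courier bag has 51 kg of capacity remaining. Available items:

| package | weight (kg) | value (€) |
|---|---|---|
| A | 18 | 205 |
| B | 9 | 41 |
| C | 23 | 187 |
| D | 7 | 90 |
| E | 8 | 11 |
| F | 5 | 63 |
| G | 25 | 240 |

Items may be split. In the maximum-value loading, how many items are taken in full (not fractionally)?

Sort by value per unit weight and fill in that order.
Ratios (sorted): D 12.86, F 12.60, A 11.39, G 9.60, C 8.13, B 4.56, E 1.38
take D (7 @ 90); take F (5 @ 63); take A (18 @ 205); take 21/25 of G → 201.60. Capacity used 51/51.
3 item(s) taken whole; one partial (take 21/25 of G).

3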